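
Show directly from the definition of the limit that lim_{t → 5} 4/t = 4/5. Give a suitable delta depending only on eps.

delta = min(5/2, (25/8)eps)

Suppose eps > 0. We seek delta > 0 such that 0 < |t − 5| < delta implies |4/t − (4/5)| < eps.
|4/t − (4/5)| = 4·|5 − t|/(5·|t|) = 4|t − 5|/(5|t|).
Require delta ≤ 5/2 so that |t| > 5 − 5/2 = 5/2, hence 5|t| > 25/2.
Then |4/t − (4/5)| < 4|t − 5|/(25/2), which is < eps when |t − 5| < (25/8)eps.
Take delta = min(5/2, (25/8)eps). Then 0 < |t − 5| < delta gives both |t − 5| < 5/2 and |t − 5| < (25/8)eps, so |4/t − (4/5)| < eps.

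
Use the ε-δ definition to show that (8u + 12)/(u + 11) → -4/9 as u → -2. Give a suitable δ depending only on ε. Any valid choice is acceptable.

Let ε > 0 be given. We want δ > 0 with 0 < |u + 2| < δ ⇒ |(8u + 12)/(u + 11) + 4/9| < ε.
Combining over a common denominator, (8u + 12)/(u + 11) + 4/9 = [(8u + 12)·9 − (-4)·(u + 11)] / [9·(u + 11)] = 76(u + 2) / (9(u + 11)).
So |(8u + 12)/(u + 11) + 4/9| = 76|u + 2| / (9·|u + 11|).
Restrict δ ≤ 9/2. Then |u + 2| < 9/2 gives |u + 11| = |(u + 2) + 9| ≥ 9 − 9/2 = 9/2.
Hence |(8u + 12)/(u + 11) + 4/9| < 76|u + 2|/(9·(9/2)) = (152/81)|u + 2|, which is < ε once |u + 2| < (81/152)ε.
Take δ = min(9/2, (81/152)ε). Then 0 < |u + 2| < δ forces both bounds, so |(8u + 12)/(u + 11) + 4/9| < ε.

δ = min(9/2, (81/152)ε)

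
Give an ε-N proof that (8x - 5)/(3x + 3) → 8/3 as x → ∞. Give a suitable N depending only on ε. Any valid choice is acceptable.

Fix ε > 0. We seek N > 0 such that x > N implies |(8x - 5)/(3x + 3) − (8/3)| < ε.
(8x - 5)/(3x + 3) − (8/3) = (3(8x - 5) − 8(3x + 3)) / (3(3x + 3)) = -39/(3(3x + 3)).
For x > 0 we have 3x + 3 > 3x, so |(8x - 5)/(3x + 3) − (8/3)| = 39/(3(3x + 3)) < 39/(3·3x) = (13/3)/x.
Thus |(8x - 5)/(3x + 3) − (8/3)| < ε whenever x > (13/3)/ε.
Take N = (13/3)/ε. If x > N then |(8x - 5)/(3x + 3) − (8/3)| < (13/3)/x < ε.

N = (13/3)/ε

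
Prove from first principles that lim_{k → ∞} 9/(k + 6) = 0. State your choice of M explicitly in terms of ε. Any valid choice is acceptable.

Let ε > 0. For k ≥ 1, |9/(k + 6) − 0| = 9/(k + 6) ≤ 9/k.
We need 9/k < ε, i.e. k > 9/ε.
Take M = 9/ε. If k > M then |9/(k + 6)| ≤ 9/k < ε.

M = 9/ε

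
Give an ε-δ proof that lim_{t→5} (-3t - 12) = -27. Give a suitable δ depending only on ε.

Let ε > 0 be given. We need δ > 0 so that 0 < |t − 5| < δ implies |(-3t - 12) + 27| < ε.
Since (-3t - 12) + 27 = -3(t − 5), we have |(-3t - 12) + 27| = 3|t − 5|.
So 3|t − 5| < ε exactly when |t − 5| < ε/3.
Take δ = ε/3. If 0 < |t − 5| < δ then |(-3t - 12) + 27| = 3|t − 5| < 3·(ε/3) = ε.

δ = ε/3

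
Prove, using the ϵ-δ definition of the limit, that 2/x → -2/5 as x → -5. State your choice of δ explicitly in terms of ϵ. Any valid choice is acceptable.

δ = min(5/2, (25/4)ϵ)

Fix ϵ > 0. We seek δ > 0 such that 0 < |x + 5| < δ implies |2/x + 2/5| < ϵ.
|2/x + 2/5| = 2·|-5 − x|/(5·|x|) = 2|x + 5|/(5|x|).
Restrict δ ≤ 5/2. Then |x + 5| < 5/2 gives |x| > 5/2, so 5|x| > 25/2.
Then |2/x + 2/5| < 2|x + 5|/(25/2), which is < ϵ when |x + 5| < (25/4)ϵ.
Take δ = min(5/2, (25/4)ϵ). Then 0 < |x + 5| < δ gives both |x + 5| < 5/2 and |x + 5| < (25/4)ϵ, so |2/x + 2/5| < ϵ.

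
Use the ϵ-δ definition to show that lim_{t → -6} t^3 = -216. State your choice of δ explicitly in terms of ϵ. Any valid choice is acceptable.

Let ϵ > 0 be given. We seek δ > 0 with 0 < |t + 6| < δ ⇒ |t^3 + 216| < ϵ.
Factor: t^3 + 216 = (t + 6)(t^2 - 6t + 36), so |t^3 + 216| = |t + 6|·|t^2 - 6t + 36|.
Impose δ ≤ 1 so that |t| < 7; then |t^2 - 6t + 36| ≤ 127.
Hence |t^3 + 216| ≤ 127|t + 6|, which is < ϵ once |t + 6| < ϵ/127.
Take δ = min(1, ϵ/127). If 0 < |t + 6| < δ then both bounds hold and |t^3 + 216| ≤ 127|t + 6| < 127·(ϵ/127) = ϵ.

δ = min(1, ϵ/127)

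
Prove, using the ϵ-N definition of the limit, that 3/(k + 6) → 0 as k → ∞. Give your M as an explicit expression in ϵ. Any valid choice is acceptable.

Fix ϵ > 0. For k ≥ 1, |3/(k + 6) − 0| = 3/(k + 6) ≤ 3/k.
We need 3/k < ϵ, i.e. k > 3/ϵ.
Take M = 3/ϵ. If k > M then |3/(k + 6)| ≤ 3/k < ϵ.

M = 3/ϵ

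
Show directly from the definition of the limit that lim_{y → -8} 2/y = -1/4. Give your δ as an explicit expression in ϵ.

Suppose ϵ > 0. We seek δ > 0 such that 0 < |y + 8| < δ implies |2/y + 1/4| < ϵ.
|2/y + 1/4| = 2·|-8 − y|/(8·|y|) = 2|y + 8|/(8|y|).
Require δ ≤ 4 so that |y| > 8 − 4 = 4, hence 8|y| > 32.
Then |2/y + 1/4| < 2|y + 8|/32, which is < ϵ when |y + 8| < 16ϵ.
Take δ = min(4, 16ϵ). Then 0 < |y + 8| < δ gives both |y + 8| < 4 and |y + 8| < 16ϵ, so |2/y + 1/4| < ϵ.

δ = min(4, 16ϵ)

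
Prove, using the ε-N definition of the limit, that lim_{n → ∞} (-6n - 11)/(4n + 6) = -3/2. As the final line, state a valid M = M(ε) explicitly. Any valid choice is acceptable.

M = (1/2)/ε

Let ε > 0. For n ≥ 1, |(-6n - 11)/(4n + 6) + 3/2| = |-8|/(4(4n + 6)) = 8/(4(4n + 6)).
Since 4n + 6 ≥ 4n for n ≥ 1, this is ≤ 8/(4·4n) = (1/2)/n.
So |(-6n - 11)/(4n + 6) + 3/2| < ε whenever n > (1/2)/ε.
Take M = (1/2)/ε. If n > M then |(-6n - 11)/(4n + 6) + 3/2| ≤ (1/2)/n < ε.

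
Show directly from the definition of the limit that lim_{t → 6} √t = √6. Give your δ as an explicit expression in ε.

δ = min(6, √6·ε)

Suppose ε > 0. We want δ > 0 such that 0 < |t − 6| < δ implies |√t − √6| < ε.
Rationalise: √t − √6 = (t − 6)/(√t + √6), so |√t − √6| = |t − 6|/(√t + √6).
Restrict δ ≤ 6 so that |t − 6| < 6 forces t > 0, and then √t + √6 > √6.
Hence |√t − √6| < |t − 6|/√6, which is < ε once |t − 6| < √6·ε.
Take δ = min(6, √6·ε). If 0 < |t − 6| < δ then t > 0 and |√t − √6| < |t − 6|/√6 < ε.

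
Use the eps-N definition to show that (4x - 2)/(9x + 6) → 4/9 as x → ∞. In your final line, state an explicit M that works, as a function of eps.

M = (14/27)/eps

Suppose eps > 0. We seek M > 0 such that x > M implies |(4x - 2)/(9x + 6) − (4/9)| < eps.
(4x - 2)/(9x + 6) − (4/9) = (9(4x - 2) − 4(9x + 6)) / (9(9x + 6)) = -42/(9(9x + 6)).
For x > 0 we have 9x + 6 > 9x, so |(4x - 2)/(9x + 6) − (4/9)| = 42/(9(9x + 6)) < 42/(9·9x) = (14/27)/x.
Thus |(4x - 2)/(9x + 6) − (4/9)| < eps whenever x > (14/27)/eps.
Take M = (14/27)/eps. If x > M then |(4x - 2)/(9x + 6) − (4/9)| < (14/27)/x < eps.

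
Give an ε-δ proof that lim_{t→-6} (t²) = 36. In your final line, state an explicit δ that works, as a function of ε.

δ = min(2, ε/14)

Let ε > 0. We seek δ > 0 with 0 < |t + 6| < δ ⇒ |t² − 36| < ε.
Factor: t² − 36 = (t + 6)(t - 6), so |t² − 36| = |t + 6|·|t - 6|.
Impose δ ≤ 2 so that |t| < 8; then |t - 6| ≤ 14.
Hence |t² − 36| ≤ 14|t + 6|, which is < ε once |t + 6| < ε/14.
Take δ = min(2, ε/14). If 0 < |t + 6| < δ then both bounds hold and |t² − 36| ≤ 14|t + 6| < 14·(ε/14) = ε.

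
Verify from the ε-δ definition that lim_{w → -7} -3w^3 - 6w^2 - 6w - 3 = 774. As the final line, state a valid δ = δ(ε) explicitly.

Suppose ε > 0. We want δ > 0 such that 0 < |w + 7| < δ implies |(-3w^3 - 6w^2 - 6w - 3) − 774| < ε.
(-3w^3 - 6w^2 - 6w - 3) − 774 = -3w^3 - 6w^2 - 6w - 777 = (w + 7)(-3w^2 + 15w - 111).
So |(-3w^3 - 6w^2 - 6w - 3) − 774| = |w + 7|·|-3w^2 + 15w - 111|.
Assume first that |w + 7| < 2, so |w| < 9. Then |-3w^2 + 15w - 111| ≤ 3·9^2 + 15·9 + 111 = 489.
Hence |(-3w^3 - 6w^2 - 6w - 3) − 774| ≤ 489|w + 7| < ε provided |w + 7| < ε/489.
Take δ = min(2, ε/489). Then 0 < |w + 7| < δ gives both |w + 7| < 2 and |w + 7| < ε/489, so |(-3w^3 - 6w^2 - 6w - 3) − 774| < ε.

δ = min(2, ε/489)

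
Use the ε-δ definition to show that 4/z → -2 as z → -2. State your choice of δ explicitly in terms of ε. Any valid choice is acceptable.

δ = min(1, (1/2)ε)

Suppose ε > 0. We seek δ > 0 such that 0 < |z + 2| < δ implies |4/z + 2| < ε.
|4/z + 2| = 4·|-2 − z|/(2·|z|) = 4|z + 2|/(2|z|).
Restrict δ ≤ 1. Then |z + 2| < 1 gives |z| > 1, so 2|z| > 2.
Then |4/z + 2| < 4|z + 2|/2, which is < ε when |z + 2| < (1/2)ε.
Take δ = min(1, (1/2)ε). Then 0 < |z + 2| < δ gives both |z + 2| < 1 and |z + 2| < (1/2)ε, so |4/z + 2| < ε.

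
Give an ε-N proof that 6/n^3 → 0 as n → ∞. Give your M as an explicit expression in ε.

Let ε > 0. For n ≥ 1, |6/n^3 − 0| = 6/n^3.
6/n^3 < ε ⇔ n^3 > 6/ε ⇔ n > (6/ε)^{1/3}.
Take M = (6/ε)^{1/3}. Then n > M implies 6/n^3 < ε.

M = (6/ε)^{1/3}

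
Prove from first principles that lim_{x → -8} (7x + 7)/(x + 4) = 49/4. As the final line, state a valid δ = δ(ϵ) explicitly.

Suppose ϵ > 0. We want δ > 0 with 0 < |x + 8| < δ ⇒ |(7x + 7)/(x + 4) − (49/4)| < ϵ.
Combining over a common denominator, (7x + 7)/(x + 4) − (49/4) = [(7x + 7)·(-4) − (-49)·(x + 4)] / [(-4)·(x + 4)] = 21(x + 8) / ((-4)(x + 4)).
So |(7x + 7)/(x + 4) − (49/4)| = 21|x + 8| / (4·|x + 4|).
Restrict δ ≤ 2. Then |x + 8| < 2 gives |x + 4| = |(x + 8) + (-4)| ≥ 4 − 2 = 2.
Hence |(7x + 7)/(x + 4) − (49/4)| < 21|x + 8|/(4·2) = (21/8)|x + 8|, which is < ϵ once |x + 8| < (8/21)ϵ.
Take δ = min(2, (8/21)ϵ). Then 0 < |x + 8| < δ forces both bounds, so |(7x + 7)/(x + 4) − (49/4)| < ϵ.

δ = min(2, (8/21)ϵ)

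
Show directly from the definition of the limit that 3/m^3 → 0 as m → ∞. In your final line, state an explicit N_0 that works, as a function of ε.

Let ε > 0 be given. For m ≥ 1, |3/m^3 − 0| = 3/m^3.
3/m^3 < ε ⇔ m^3 > 3/ε ⇔ m > (3/ε)^{1/3}.
Take N_0 = (3/ε)^{1/3}. Then m > N_0 implies 3/m^3 < ε.

N_0 = (3/ε)^{1/3}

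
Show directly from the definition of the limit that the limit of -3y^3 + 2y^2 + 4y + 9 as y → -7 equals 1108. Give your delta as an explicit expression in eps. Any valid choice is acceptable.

delta = min(1, eps/533)

Let eps > 0. We want delta > 0 such that 0 < |y + 7| < delta implies |(-3y^3 + 2y^2 + 4y + 9) − 1108| < eps.
(-3y^3 + 2y^2 + 4y + 9) − 1108 = -3y^3 + 2y^2 + 4y - 1099 = (y + 7)(-3y^2 + 23y - 157).
So |(-3y^3 + 2y^2 + 4y + 9) − 1108| = |y + 7|·|-3y^2 + 23y - 157|.
Require delta ≤ 1. Then |y + 7| < 1 gives |y| < 8, and by the triangle inequality |-3y^2 + 23y - 157| ≤ 3·8^2 + 23·8 + 157 = 533.
Hence |(-3y^3 + 2y^2 + 4y + 9) − 1108| ≤ 533|y + 7| < eps provided |y + 7| < eps/533.
Choosing delta = min(1, eps/533) ensures both conditions, hence |(-3y^3 + 2y^2 + 4y + 9) − 1108| < eps.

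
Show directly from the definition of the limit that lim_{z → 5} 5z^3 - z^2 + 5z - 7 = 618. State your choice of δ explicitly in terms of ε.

δ = min(1, ε/449)

Suppose ε > 0. We want δ > 0 such that 0 < |z − 5| < δ implies |(5z^3 - z^2 + 5z - 7) − 618| < ε.
(5z^3 - z^2 + 5z - 7) − 618 = 5z^3 - z^2 + 5z - 625 = (z − 5)(5z^2 + 24z + 125).
So |(5z^3 - z^2 + 5z - 7) − 618| = |z − 5|·|5z^2 + 24z + 125|.
Assume first that |z − 5| < 1, so |z| < 6. Then |5z^2 + 24z + 125| ≤ 5·6^2 + 24·6 + 125 = 449.
Hence |(5z^3 - z^2 + 5z - 7) − 618| ≤ 449|z − 5| < ε provided |z − 5| < ε/449.
Choosing δ = min(1, ε/449) ensures both conditions, hence |(5z^3 - z^2 + 5z - 7) − 618| < ε.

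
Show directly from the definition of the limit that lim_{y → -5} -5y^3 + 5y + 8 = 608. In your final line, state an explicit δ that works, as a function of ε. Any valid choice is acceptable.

Let ε > 0. We want δ > 0 such that 0 < |y + 5| < δ implies |(-5y^3 + 5y + 8) − 608| < ε.
(-5y^3 + 5y + 8) − 608 = -5y^3 + 5y - 600 = (y + 5)(-5y^2 + 25y - 120).
So |(-5y^3 + 5y + 8) − 608| = |y + 5|·|-5y^2 + 25y - 120|.
Assume first that |y + 5| < 1, so |y| < 6. Then |-5y^2 + 25y - 120| ≤ 5·6^2 + 25·6 + 120 = 450.
Hence |(-5y^3 + 5y + 8) − 608| ≤ 450|y + 5| < ε provided |y + 5| < ε/450.
Choosing δ = min(1, ε/450) ensures both conditions, hence |(-5y^3 + 5y + 8) − 608| < ε.

δ = min(1, ε/450)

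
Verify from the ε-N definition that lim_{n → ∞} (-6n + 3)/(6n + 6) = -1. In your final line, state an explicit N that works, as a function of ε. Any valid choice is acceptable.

N = (3/2)/ε

Suppose ε > 0. For n ≥ 1, |(-6n + 3)/(6n + 6) + 1| = |54|/(6(6n + 6)) = 54/(6(6n + 6)).
Since 6n + 6 ≥ 6n for n ≥ 1, this is ≤ 54/(6·6n) = (3/2)/n.
So |(-6n + 3)/(6n + 6) + 1| < ε whenever n > (3/2)/ε.
Take N = (3/2)/ε. If n > N then |(-6n + 3)/(6n + 6) + 1| ≤ (3/2)/n < ε.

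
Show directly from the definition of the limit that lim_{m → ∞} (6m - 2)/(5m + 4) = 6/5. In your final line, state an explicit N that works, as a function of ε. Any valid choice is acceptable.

Let ε > 0 be given. For m ≥ 1, |(6m - 2)/(5m + 4) − (6/5)| = |-34|/(5(5m + 4)) = 34/(5(5m + 4)).
Since 5m + 4 ≥ 5m for m ≥ 1, this is ≤ 34/(5·5m) = (34/25)/m.
So |(6m - 2)/(5m + 4) − (6/5)| < ε whenever m > (34/25)/ε.
Take N = (34/25)/ε. If m > N then |(6m - 2)/(5m + 4) − (6/5)| ≤ (34/25)/m < ε.

N = (34/25)/ε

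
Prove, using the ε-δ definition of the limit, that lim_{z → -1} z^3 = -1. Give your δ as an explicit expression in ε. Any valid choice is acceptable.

Let ε > 0. We seek δ > 0 with 0 < |z + 1| < δ ⇒ |z^3 + 1| < ε.
Factor: z^3 + 1 = (z + 1)(z^2 - z + 1), so |z^3 + 1| = |z + 1|·|z^2 - z + 1|.
Impose δ ≤ 1 so that |z| < 2; then |z^2 - z + 1| ≤ 7.
Hence |z^3 + 1| ≤ 7|z + 1|, which is < ε once |z + 1| < ε/7.
Take δ = min(1, ε/7). If 0 < |z + 1| < δ then both bounds hold and |z^3 + 1| ≤ 7|z + 1| < 7·(ε/7) = ε.

δ = min(1, ε/7)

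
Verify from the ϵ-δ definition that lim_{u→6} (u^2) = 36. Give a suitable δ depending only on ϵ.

Fix ϵ > 0. We seek δ > 0 with 0 < |u − 6| < δ ⇒ |u^2 − 36| < ϵ.
Factor: u^2 − 36 = (u − 6)(u + 6), so |u^2 − 36| = |u − 6|·|u + 6|.
Restrict δ ≤ 1. Then |u − 6| < 1 gives |u| < 7, so by the triangle inequality |u + 6| ≤ 7 + 6 = 13.
Hence |u^2 − 36| ≤ 13|u − 6|, which is < ϵ once |u − 6| < ϵ/13.
Take δ = min(1, ϵ/13). If 0 < |u − 6| < δ then both bounds hold and |u^2 − 36| ≤ 13|u − 6| < 13·(ϵ/13) = ϵ.

δ = min(1, ϵ/13)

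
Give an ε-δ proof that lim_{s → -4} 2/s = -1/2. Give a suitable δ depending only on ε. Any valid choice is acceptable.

Suppose ε > 0. We seek δ > 0 such that 0 < |s + 4| < δ implies |2/s + 1/2| < ε.
|2/s + 1/2| = 2·|-4 − s|/(4·|s|) = 2|s + 4|/(4|s|).
Require δ ≤ 2 so that |s| > 4 − 2 = 2, hence 4|s| > 8.
Then |2/s + 1/2| < 2|s + 4|/8, which is < ε when |s + 4| < 4ε.
Take δ = min(2, 4ε). Then 0 < |s + 4| < δ gives both |s + 4| < 2 and |s + 4| < 4ε, so |2/s + 1/2| < ε.

δ = min(2, 4ε)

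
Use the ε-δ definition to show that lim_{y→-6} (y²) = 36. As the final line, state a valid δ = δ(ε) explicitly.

δ = min(2, ε/14)

Fix ε > 0. We seek δ > 0 with 0 < |y + 6| < δ ⇒ |y² − 36| < ε.
Factor: y² − 36 = (y + 6)(y - 6), so |y² − 36| = |y + 6|·|y - 6|.
Impose δ ≤ 2 so that |y| < 8; then |y - 6| ≤ 14.
Hence |y² − 36| ≤ 14|y + 6|, which is < ε once |y + 6| < ε/14.
Take δ = min(2, ε/14). If 0 < |y + 6| < δ then both bounds hold and |y² − 36| ≤ 14|y + 6| < 14·(ε/14) = ε.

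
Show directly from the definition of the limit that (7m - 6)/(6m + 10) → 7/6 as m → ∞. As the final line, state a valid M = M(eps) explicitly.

M = (53/18)/eps

Let eps > 0. For m ≥ 1, |(7m - 6)/(6m + 10) − (7/6)| = |-106|/(6(6m + 10)) = 106/(6(6m + 10)).
Since 6m + 10 ≥ 6m for m ≥ 1, this is ≤ 106/(6·6m) = (53/18)/m.
So |(7m - 6)/(6m + 10) − (7/6)| < eps whenever m > (53/18)/eps.
Take M = (53/18)/eps. If m > M then |(7m - 6)/(6m + 10) − (7/6)| ≤ (53/18)/m < eps.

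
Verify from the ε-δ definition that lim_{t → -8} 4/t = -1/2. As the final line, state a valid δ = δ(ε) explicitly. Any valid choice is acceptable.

δ = min(4, 8ε)

Let ε > 0. We seek δ > 0 such that 0 < |t + 8| < δ implies |4/t + 1/2| < ε.
|4/t + 1/2| = 4·|-8 − t|/(8·|t|) = 4|t + 8|/(8|t|).
Restrict δ ≤ 4. Then |t + 8| < 4 gives |t| > 4, so 8|t| > 32.
Then |4/t + 1/2| < 4|t + 8|/32, which is < ε when |t + 8| < 8ε.
Take δ = min(4, 8ε). Then 0 < |t + 8| < δ gives both |t + 8| < 4 and |t + 8| < 8ε, so |4/t + 1/2| < ε.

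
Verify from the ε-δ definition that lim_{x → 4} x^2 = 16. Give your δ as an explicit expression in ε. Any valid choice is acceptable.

δ = min(1, ε/9)

Let ε > 0 be given. We seek δ > 0 with 0 < |x − 4| < δ ⇒ |x^2 − 16| < ε.
Factor: x^2 − 16 = (x − 4)(x + 4), so |x^2 − 16| = |x − 4|·|x + 4|.
Restrict δ ≤ 1. Then |x − 4| < 1 gives |x| < 5, so by the triangle inequality |x + 4| ≤ 5 + 4 = 9.
Hence |x^2 − 16| ≤ 9|x − 4|, which is < ε once |x − 4| < ε/9.
Take δ = min(1, ε/9). If 0 < |x − 4| < δ then both bounds hold and |x^2 − 16| ≤ 9|x − 4| < 9·(ε/9) = ε.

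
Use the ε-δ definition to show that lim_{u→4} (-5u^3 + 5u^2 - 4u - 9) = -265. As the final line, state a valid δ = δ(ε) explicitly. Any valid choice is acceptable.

δ = min(1, ε/264)

Suppose ε > 0. We want δ > 0 such that 0 < |u − 4| < δ implies |(-5u^3 + 5u^2 - 4u - 9) + 265| < ε.
(-5u^3 + 5u^2 - 4u - 9) + 265 = -5u^3 + 5u^2 - 4u + 256 = (u − 4)(-5u^2 - 15u - 64).
So |(-5u^3 + 5u^2 - 4u - 9) + 265| = |u − 4|·|-5u^2 - 15u - 64|.
Assume first that |u − 4| < 1, so |u| < 5. Then |-5u^2 - 15u - 64| ≤ 5·5^2 + 15·5 + 64 = 264.
Hence |(-5u^3 + 5u^2 - 4u - 9) + 265| ≤ 264|u − 4| < ε provided |u − 4| < ε/264.
Choosing δ = min(1, ε/264) ensures both conditions, hence |(-5u^3 + 5u^2 - 4u - 9) + 265| < ε.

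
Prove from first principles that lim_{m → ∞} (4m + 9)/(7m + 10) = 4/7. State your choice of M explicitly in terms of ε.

Fix ε > 0. For m ≥ 1, |(4m + 9)/(7m + 10) − (4/7)| = |23|/(7(7m + 10)) = 23/(7(7m + 10)).
Since 7m + 10 ≥ 7m for m ≥ 1, this is ≤ 23/(7·7m) = (23/49)/m.
So |(4m + 9)/(7m + 10) − (4/7)| < ε whenever m > (23/49)/ε.
Take M = (23/49)/ε. If m > M then |(4m + 9)/(7m + 10) − (4/7)| ≤ (23/49)/m < ε.

M = (23/49)/ε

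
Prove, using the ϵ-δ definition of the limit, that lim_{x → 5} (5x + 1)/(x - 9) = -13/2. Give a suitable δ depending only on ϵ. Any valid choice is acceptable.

Let ϵ > 0. We want δ > 0 with 0 < |x − 5| < δ ⇒ |(5x + 1)/(x - 9) + 13/2| < ϵ.
Combining over a common denominator, (5x + 1)/(x - 9) + 13/2 = [(5x + 1)·(-4) − 26·(x - 9)] / [(-4)·(x - 9)] = -46(x − 5) / ((-4)(x - 9)).
So |(5x + 1)/(x - 9) + 13/2| = 46|x − 5| / (4·|x − 9|).
Restrict δ ≤ 2. Then |x − 5| < 2 gives |x − 9| = |(x − 5) + (-4)| ≥ 4 − 2 = 2.
Hence |(5x + 1)/(x - 9) + 13/2| < 46|x − 5|/(4·2) = (23/4)|x − 5|, which is < ϵ once |x − 5| < (4/23)ϵ.
Take δ = min(2, (4/23)ϵ). Then 0 < |x − 5| < δ forces both bounds, so |(5x + 1)/(x - 9) + 13/2| < ϵ.

δ = min(2, (4/23)ϵ)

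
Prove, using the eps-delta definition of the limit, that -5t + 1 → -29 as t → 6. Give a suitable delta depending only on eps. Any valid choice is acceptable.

delta = eps/5

Suppose eps > 0. We need delta > 0 so that 0 < |t − 6| < delta implies |(-5t + 1) + 29| < eps.
Since (-5t + 1) + 29 = -5(t − 6), we have |(-5t + 1) + 29| = 5|t − 6|.
So 5|t − 6| < eps exactly when |t − 6| < eps/5.
Take delta = eps/5. If 0 < |t − 6| < delta then |(-5t + 1) + 29| = 5|t − 6| < 5·(eps/5) = eps.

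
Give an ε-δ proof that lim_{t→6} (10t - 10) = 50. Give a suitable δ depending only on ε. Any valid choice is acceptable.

δ = ε/10

Fix ε > 0. We need δ > 0 so that 0 < |t − 6| < δ implies |(10t - 10) − 50| < ε.
|(10t - 10) − 50| = |10t - 60| = 10|t − 6|.
So 10|t − 6| < ε exactly when |t − 6| < ε/10.
Choosing δ = ε/10 gives |(10t - 10) − 50| = 10|t − 6| < ε whenever |t − 6| < δ.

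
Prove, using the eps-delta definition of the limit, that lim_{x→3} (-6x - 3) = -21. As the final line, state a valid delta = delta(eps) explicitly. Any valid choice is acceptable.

Let eps > 0 be given. We need delta > 0 so that 0 < |x − 3| < delta implies |(-6x - 3) + 21| < eps.
|(-6x - 3) + 21| = |-6x + 18| = 6|x − 3|.
So 6|x − 3| < eps exactly when |x − 3| < eps/6.
Take delta = eps/6. If 0 < |x − 3| < delta then |(-6x - 3) + 21| = 6|x − 3| < 6·(eps/6) = eps.

delta = eps/6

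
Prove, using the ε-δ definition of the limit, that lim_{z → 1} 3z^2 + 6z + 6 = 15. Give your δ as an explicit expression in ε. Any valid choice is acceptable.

δ = min(1, ε/15)

Let ε > 0. We want δ > 0 such that 0 < |z − 1| < δ implies |(3z^2 + 6z + 6) − 15| < ε.
(3z^2 + 6z + 6) − 15 = 3z^2 + 6z - 9 = (z − 1)(3z + 9).
So |(3z^2 + 6z + 6) − 15| = |z − 1|·|3z + 9|.
Require δ ≤ 1. Then |z − 1| < 1 gives |z| < 2, and by the triangle inequality |3z + 9| ≤ 3·2 + 9 = 15.
Hence |(3z^2 + 6z + 6) − 15| ≤ 15|z − 1| < ε provided |z − 1| < ε/15.
Take δ = min(1, ε/15). Then 0 < |z − 1| < δ gives both |z − 1| < 1 and |z − 1| < ε/15, so |(3z^2 + 6z + 6) − 15| < ε.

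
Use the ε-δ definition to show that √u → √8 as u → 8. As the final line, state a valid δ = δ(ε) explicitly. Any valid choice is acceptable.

δ = min(8, √8·ε)

Let ε > 0. We want δ > 0 such that 0 < |u − 8| < δ implies |√u − √8| < ε.
Multiplying by the conjugate, |√u − √8| = |u − 8|/(√u + √8).
Restrict δ ≤ 8 so that |u − 8| < 8 forces u > 0, and then √u + √8 > √8.
Hence |√u − √8| < |u − 8|/√8, which is < ε once |u − 8| < √8·ε.
Take δ = min(8, √8·ε). If 0 < |u − 8| < δ then u > 0 and |√u − √8| < |u − 8|/√8 < ε.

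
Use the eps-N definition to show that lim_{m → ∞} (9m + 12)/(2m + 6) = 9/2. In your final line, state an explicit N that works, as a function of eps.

Fix eps > 0. For m ≥ 1, |(9m + 12)/(2m + 6) − (9/2)| = |-30|/(2(2m + 6)) = 30/(2(2m + 6)).
Since 2m + 6 ≥ 2m for m ≥ 1, this is ≤ 30/(2·2m) = (15/2)/m.
So |(9m + 12)/(2m + 6) − (9/2)| < eps whenever m > (15/2)/eps.
Take N = (15/2)/eps. If m > N then |(9m + 12)/(2m + 6) − (9/2)| ≤ (15/2)/m < eps.

N = (15/2)/eps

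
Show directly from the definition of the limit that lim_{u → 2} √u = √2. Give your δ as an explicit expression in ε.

δ = min(2, √2·ε)

Suppose ε > 0. We want δ > 0 such that 0 < |u − 2| < δ implies |√u − √2| < ε.
Rationalise: √u − √2 = (u − 2)/(√u + √2), so |√u − √2| = |u − 2|/(√u + √2).
Restrict δ ≤ 2 so that |u − 2| < 2 forces u > 0, and then √u + √2 > √2.
Hence |√u − √2| < |u − 2|/√2, which is < ε once |u − 2| < √2·ε.
Take δ = min(2, √2·ε). If 0 < |u − 2| < δ then u > 0 and |√u − √2| < |u − 2|/√2 < ε.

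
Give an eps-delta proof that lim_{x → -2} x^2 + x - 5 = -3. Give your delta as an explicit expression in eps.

delta = min(1, eps/4)

Fix eps > 0. We want delta > 0 such that 0 < |x + 2| < delta implies |(x^2 + x - 5) + 3| < eps.
(x^2 + x - 5) + 3 = x^2 + x - 2 = (x + 2)(x - 1).
So |(x^2 + x - 5) + 3| = |x + 2|·|x - 1|.
Assume first that |x + 2| < 1, so |x| < 3. Then |x - 1| ≤ 3 + 1 = 4.
Hence |(x^2 + x - 5) + 3| ≤ 4|x + 2| < eps provided |x + 2| < eps/4.
Choosing delta = min(1, eps/4) ensures both conditions, hence |(x^2 + x - 5) + 3| < eps.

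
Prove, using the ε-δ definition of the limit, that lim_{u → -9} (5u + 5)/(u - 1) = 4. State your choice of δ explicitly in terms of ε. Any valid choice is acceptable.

δ = min(5, 5ε)

Let ε > 0 be given. We want δ > 0 with 0 < |u + 9| < δ ⇒ |(5u + 5)/(u - 1) − 4| < ε.
Combining over a common denominator, (5u + 5)/(u - 1) − 4 = [(5u + 5)·(-10) − (-40)·(u - 1)] / [(-10)·(u - 1)] = -10(u + 9) / ((-10)(u - 1)).
So |(5u + 5)/(u - 1) − 4| = 10|u + 9| / (10·|u − 1|).
Restrict δ ≤ 5. Then |u + 9| < 5 gives |u − 1| = |(u + 9) + (-10)| ≥ 10 − 5 = 5.
Hence |(5u + 5)/(u - 1) − 4| < 10|u + 9|/(10·5) = (1/5)|u + 9|, which is < ε once |u + 9| < 5ε.
Take δ = min(5, 5ε). Then 0 < |u + 9| < δ forces both bounds, so |(5u + 5)/(u - 1) − 4| < ε.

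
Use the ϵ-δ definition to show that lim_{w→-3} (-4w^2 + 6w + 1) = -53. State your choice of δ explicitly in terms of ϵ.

Let ϵ > 0. We want δ > 0 such that 0 < |w + 3| < δ implies |(-4w^2 + 6w + 1) + 53| < ϵ.
(-4w^2 + 6w + 1) + 53 = -4w^2 + 6w + 54 = (w + 3)(-4w + 18).
So |(-4w^2 + 6w + 1) + 53| = |w + 3|·|-4w + 18|.
Require δ ≤ 2. Then |w + 3| < 2 gives |w| < 5, and by the triangle inequality |-4w + 18| ≤ 4·5 + 18 = 38.
Hence |(-4w^2 + 6w + 1) + 53| ≤ 38|w + 3| < ϵ provided |w + 3| < ϵ/38.
Choosing δ = min(2, ϵ/38) ensures both conditions, hence |(-4w^2 + 6w + 1) + 53| < ϵ.

δ = min(2, ϵ/38)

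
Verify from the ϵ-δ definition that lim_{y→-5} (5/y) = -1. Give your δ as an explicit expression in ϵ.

Let ϵ > 0. We seek δ > 0 such that 0 < |y + 5| < δ implies |5/y + 1| < ϵ.
|5/y + 1| = 5·|-5 − y|/(5·|y|) = 5|y + 5|/(5|y|).
Require δ ≤ 5/2 so that |y| > 5 − 5/2 = 5/2, hence 5|y| > 25/2.
Then |5/y + 1| < 5|y + 5|/(25/2), which is < ϵ when |y + 5| < (5/2)ϵ.
Take δ = min(5/2, (5/2)ϵ). Then 0 < |y + 5| < δ gives both |y + 5| < 5/2 and |y + 5| < (5/2)ϵ, so |5/y + 1| < ϵ.

δ = min(5/2, (5/2)ϵ)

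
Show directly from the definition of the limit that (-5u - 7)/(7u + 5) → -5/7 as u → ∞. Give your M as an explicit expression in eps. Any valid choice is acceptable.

Fix eps > 0. We seek M > 0 such that u > M implies |(-5u - 7)/(7u + 5) + 5/7| < eps.
(-5u - 7)/(7u + 5) + 5/7 = (7(-5u - 7) − (-5)(7u + 5)) / (7(7u + 5)) = -24/(7(7u + 5)).
For u > 0 we have 7u + 5 > 7u, so |(-5u - 7)/(7u + 5) + 5/7| = 24/(7(7u + 5)) < 24/(7·7u) = (24/49)/u.
Thus |(-5u - 7)/(7u + 5) + 5/7| < eps whenever u > (24/49)/eps.
Take M = (24/49)/eps. If u > M then |(-5u - 7)/(7u + 5) + 5/7| < (24/49)/u < eps.

M = (24/49)/eps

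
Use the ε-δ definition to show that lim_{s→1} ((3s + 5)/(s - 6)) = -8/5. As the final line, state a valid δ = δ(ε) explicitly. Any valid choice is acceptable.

Suppose ε > 0. We want δ > 0 with 0 < |s − 1| < δ ⇒ |(3s + 5)/(s - 6) + 8/5| < ε.
Combining over a common denominator, (3s + 5)/(s - 6) + 8/5 = [(3s + 5)·(-5) − 8·(s - 6)] / [(-5)·(s - 6)] = -23(s − 1) / ((-5)(s - 6)).
So |(3s + 5)/(s - 6) + 8/5| = 23|s − 1| / (5·|s − 6|).
Require δ ≤ 5/2, so |s − 6| ≥ |-5| − |s − 1| > 5 − 5/2 = 5/2.
Hence |(3s + 5)/(s - 6) + 8/5| < 23|s − 1|/(5·(5/2)) = (46/25)|s − 1|, which is < ε once |s − 1| < (25/46)ε.
Take δ = min(5/2, (25/46)ε). Then 0 < |s − 1| < δ forces both bounds, so |(3s + 5)/(s - 6) + 8/5| < ε.

δ = min(5/2, (25/46)ε)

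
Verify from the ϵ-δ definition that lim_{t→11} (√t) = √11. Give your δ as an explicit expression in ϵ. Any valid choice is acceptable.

δ = min(11, √11·ϵ)

Fix ϵ > 0. We want δ > 0 such that 0 < |t − 11| < δ implies |√t − √11| < ϵ.
Multiplying by the conjugate, |√t − √11| = |t − 11|/(√t + √11).
Restrict δ ≤ 11 so that |t − 11| < 11 forces t > 0, and then √t + √11 > √11.
Hence |√t − √11| < |t − 11|/√11, which is < ϵ once |t − 11| < √11·ϵ.
Take δ = min(11, √11·ϵ). If 0 < |t − 11| < δ then t > 0 and |√t − √11| < |t − 11|/√11 < ϵ.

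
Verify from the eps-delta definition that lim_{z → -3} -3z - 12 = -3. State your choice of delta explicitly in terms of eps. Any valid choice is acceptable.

Let eps > 0. We need delta > 0 so that 0 < |z + 3| < delta implies |(-3z - 12) + 3| < eps.
Since (-3z - 12) + 3 = -3(z + 3), we have |(-3z - 12) + 3| = 3|z + 3|.
Thus it suffices that |z + 3| < eps/3.
Choosing delta = eps/3 gives |(-3z - 12) + 3| = 3|z + 3| < eps whenever |z + 3| < delta.

delta = eps/3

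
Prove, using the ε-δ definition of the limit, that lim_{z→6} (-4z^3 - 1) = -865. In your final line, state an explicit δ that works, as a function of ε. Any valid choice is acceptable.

δ = min(1, ε/508)

Let ε > 0 be given. We want δ > 0 such that 0 < |z − 6| < δ implies |(-4z^3 - 1) + 865| < ε.
(-4z^3 - 1) + 865 = -4z^3 + 864 = (z − 6)(-4z^2 - 24z - 144).
So |(-4z^3 - 1) + 865| = |z − 6|·|-4z^2 - 24z - 144|.
Assume first that |z − 6| < 1, so |z| < 7. Then |-4z^2 - 24z - 144| ≤ 4·7^2 + 24·7 + 144 = 508.
Hence |(-4z^3 - 1) + 865| ≤ 508|z − 6| < ε provided |z − 6| < ε/508.
Take δ = min(1, ε/508). Then 0 < |z − 6| < δ gives both |z − 6| < 1 and |z − 6| < ε/508, so |(-4z^3 - 1) + 865| < ε.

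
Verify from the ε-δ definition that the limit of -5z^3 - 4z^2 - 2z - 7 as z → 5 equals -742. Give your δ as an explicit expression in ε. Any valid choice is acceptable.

δ = min(2, ε/595)

Let ε > 0. We want δ > 0 such that 0 < |z − 5| < δ implies |(-5z^3 - 4z^2 - 2z - 7) + 742| < ε.
(-5z^3 - 4z^2 - 2z - 7) + 742 = -5z^3 - 4z^2 - 2z + 735 = (z − 5)(-5z^2 - 29z - 147).
So |(-5z^3 - 4z^2 - 2z - 7) + 742| = |z − 5|·|-5z^2 - 29z - 147|.
Require δ ≤ 2. Then |z − 5| < 2 gives |z| < 7, and by the triangle inequality |-5z^2 - 29z - 147| ≤ 5·7^2 + 29·7 + 147 = 595.
Hence |(-5z^3 - 4z^2 - 2z - 7) + 742| ≤ 595|z − 5| < ε provided |z − 5| < ε/595.
Choosing δ = min(2, ε/595) ensures both conditions, hence |(-5z^3 - 4z^2 - 2z - 7) + 742| < ε.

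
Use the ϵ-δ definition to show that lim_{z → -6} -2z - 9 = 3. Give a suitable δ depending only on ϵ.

Let ϵ > 0 be given. We need δ > 0 so that 0 < |z + 6| < δ implies |(-2z - 9) − 3| < ϵ.
Since (-2z - 9) − 3 = -2(z + 6), we have |(-2z - 9) − 3| = 2|z + 6|.
Thus it suffices that |z + 6| < ϵ/2.
Choosing δ = ϵ/2 gives |(-2z - 9) − 3| = 2|z + 6| < ϵ whenever |z + 6| < δ.

δ = ϵ/2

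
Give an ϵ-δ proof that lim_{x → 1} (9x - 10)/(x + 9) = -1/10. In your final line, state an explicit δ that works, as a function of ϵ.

Fix ϵ > 0. We want δ > 0 with 0 < |x − 1| < δ ⇒ |(9x - 10)/(x + 9) + 1/10| < ϵ.
Combining over a common denominator, (9x - 10)/(x + 9) + 1/10 = [(9x - 10)·10 − (-1)·(x + 9)] / [10·(x + 9)] = 91(x − 1) / (10(x + 9)).
So |(9x - 10)/(x + 9) + 1/10| = 91|x − 1| / (10·|x + 9|).
Restrict δ ≤ 5. Then |x − 1| < 5 gives |x + 9| = |(x − 1) + 10| ≥ 10 − 5 = 5.
Hence |(9x - 10)/(x + 9) + 1/10| < 91|x − 1|/(10·5) = (91/50)|x − 1|, which is < ϵ once |x − 1| < (50/91)ϵ.
Take δ = min(5, (50/91)ϵ). Then 0 < |x − 1| < δ forces both bounds, so |(9x - 10)/(x + 9) + 1/10| < ϵ.

δ = min(5, (50/91)ϵ)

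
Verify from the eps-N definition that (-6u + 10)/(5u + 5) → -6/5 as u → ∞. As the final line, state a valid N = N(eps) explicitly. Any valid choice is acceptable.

Suppose eps > 0. We seek N > 0 such that u > N implies |(-6u + 10)/(5u + 5) + 6/5| < eps.
(-6u + 10)/(5u + 5) + 6/5 = (5(-6u + 10) − (-6)(5u + 5)) / (5(5u + 5)) = 80/(5(5u + 5)).
For u > 0 we have 5u + 5 > 5u, so |(-6u + 10)/(5u + 5) + 6/5| = 80/(5(5u + 5)) < 80/(5·5u) = (16/5)/u.
Thus |(-6u + 10)/(5u + 5) + 6/5| < eps whenever u > (16/5)/eps.
Take N = (16/5)/eps. If u > N then |(-6u + 10)/(5u + 5) + 6/5| < (16/5)/u < eps.

N = (16/5)/eps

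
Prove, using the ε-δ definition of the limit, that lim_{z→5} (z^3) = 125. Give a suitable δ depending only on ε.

δ = min(2, ε/109)

Fix ε > 0. We seek δ > 0 with 0 < |z − 5| < δ ⇒ |z^3 − 125| < ε.
Factor: z^3 − 125 = (z − 5)(z^2 + 5z + 25), so |z^3 − 125| = |z − 5|·|z^2 + 5z + 25|.
Restrict δ ≤ 2. Then |z − 5| < 2 gives |z| < 7, so by the triangle inequality |z^2 + 5z + 25| ≤ 7^2 + 5·7 + 25 = 109.
Hence |z^3 − 125| ≤ 109|z − 5|, which is < ε once |z − 5| < ε/109.
Take δ = min(2, ε/109). If 0 < |z − 5| < δ then both bounds hold and |z^3 − 125| ≤ 109|z − 5| < 109·(ε/109) = ε.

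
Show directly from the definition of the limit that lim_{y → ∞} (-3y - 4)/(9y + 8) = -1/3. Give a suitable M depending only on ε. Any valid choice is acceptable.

Suppose ε > 0. We seek M > 0 such that y > M implies |(-3y - 4)/(9y + 8) + 1/3| < ε.
(-3y - 4)/(9y + 8) + 1/3 = (9(-3y - 4) − (-3)(9y + 8)) / (9(9y + 8)) = -12/(9(9y + 8)).
For y > 0 we have 9y + 8 > 9y, so |(-3y - 4)/(9y + 8) + 1/3| = 12/(9(9y + 8)) < 12/(9·9y) = (4/27)/y.
Thus |(-3y - 4)/(9y + 8) + 1/3| < ε whenever y > (4/27)/ε.
Take M = (4/27)/ε. If y > M then |(-3y - 4)/(9y + 8) + 1/3| < (4/27)/y < ε.

M = (4/27)/ε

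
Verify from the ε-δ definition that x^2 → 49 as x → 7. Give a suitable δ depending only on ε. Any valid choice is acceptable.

Fix ε > 0. We seek δ > 0 with 0 < |x − 7| < δ ⇒ |x^2 − 49| < ε.
Factor: x^2 − 49 = (x − 7)(x + 7), so |x^2 − 49| = |x − 7|·|x + 7|.
Restrict δ ≤ 1. Then |x − 7| < 1 gives |x| < 8, so by the triangle inequality |x + 7| ≤ 8 + 7 = 15.
Hence |x^2 − 49| ≤ 15|x − 7|, which is < ε once |x − 7| < ε/15.
Take δ = min(1, ε/15). If 0 < |x − 7| < δ then both bounds hold and |x^2 − 49| ≤ 15|x − 7| < 15·(ε/15) = ε.

δ = min(1, ε/15)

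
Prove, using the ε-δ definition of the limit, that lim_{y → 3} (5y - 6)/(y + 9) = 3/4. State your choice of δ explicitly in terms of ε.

δ = min(6, (24/17)ε)

Fix ε > 0. We want δ > 0 with 0 < |y − 3| < δ ⇒ |(5y - 6)/(y + 9) − (3/4)| < ε.
Combining over a common denominator, (5y - 6)/(y + 9) − (3/4) = [(5y - 6)·12 − 9·(y + 9)] / [12·(y + 9)] = 51(y − 3) / (12(y + 9)).
So |(5y - 6)/(y + 9) − (3/4)| = 51|y − 3| / (12·|y + 9|).
Require δ ≤ 6, so |y + 9| ≥ |12| − |y − 3| > 12 − 6 = 6.
Hence |(5y - 6)/(y + 9) − (3/4)| < 51|y − 3|/(12·6) = (17/24)|y − 3|, which is < ε once |y − 3| < (24/17)ε.
Take δ = min(6, (24/17)ε). Then 0 < |y − 3| < δ forces both bounds, so |(5y - 6)/(y + 9) − (3/4)| < ε.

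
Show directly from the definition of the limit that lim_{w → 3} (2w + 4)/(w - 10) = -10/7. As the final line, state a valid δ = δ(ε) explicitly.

δ = min(7/2, (49/48)ε)

Let ε > 0. We want δ > 0 with 0 < |w − 3| < δ ⇒ |(2w + 4)/(w - 10) + 10/7| < ε.
Combining over a common denominator, (2w + 4)/(w - 10) + 10/7 = [(2w + 4)·(-7) − 10·(w - 10)] / [(-7)·(w - 10)] = -24(w − 3) / ((-7)(w - 10)).
So |(2w + 4)/(w - 10) + 10/7| = 24|w − 3| / (7·|w − 10|).
Require δ ≤ 7/2, so |w − 10| ≥ |-7| − |w − 3| > 7 − 7/2 = 7/2.
Hence |(2w + 4)/(w - 10) + 10/7| < 24|w − 3|/(7·(7/2)) = (48/49)|w − 3|, which is < ε once |w − 3| < (49/48)ε.
Take δ = min(7/2, (49/48)ε). Then 0 < |w − 3| < δ forces both bounds, so |(2w + 4)/(w - 10) + 10/7| < ε.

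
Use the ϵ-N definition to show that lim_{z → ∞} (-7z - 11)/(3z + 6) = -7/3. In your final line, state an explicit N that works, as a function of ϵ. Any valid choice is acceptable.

Fix ϵ > 0. We seek N > 0 such that z > N implies |(-7z - 11)/(3z + 6) + 7/3| < ϵ.
(-7z - 11)/(3z + 6) + 7/3 = (3(-7z - 11) − (-7)(3z + 6)) / (3(3z + 6)) = 9/(3(3z + 6)).
For z > 0 we have 3z + 6 > 3z, so |(-7z - 11)/(3z + 6) + 7/3| = 9/(3(3z + 6)) < 9/(3·3z) = 1/z.
Thus |(-7z - 11)/(3z + 6) + 7/3| < ϵ whenever z > 1/ϵ.
Take N = 1/ϵ. If z > N then |(-7z - 11)/(3z + 6) + 7/3| < 1/z < ϵ.

N = 1/ϵ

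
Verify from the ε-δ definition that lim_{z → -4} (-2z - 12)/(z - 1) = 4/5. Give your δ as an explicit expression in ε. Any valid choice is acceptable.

δ = min(5/2, (25/28)ε)

Let ε > 0. We want δ > 0 with 0 < |z + 4| < δ ⇒ |(-2z - 12)/(z - 1) − (4/5)| < ε.
Combining over a common denominator, (-2z - 12)/(z - 1) − (4/5) = [(-2z - 12)·(-5) − (-4)·(z - 1)] / [(-5)·(z - 1)] = 14(z + 4) / ((-5)(z - 1)).
So |(-2z - 12)/(z - 1) − (4/5)| = 14|z + 4| / (5·|z − 1|).
Require δ ≤ 5/2, so |z − 1| ≥ |-5| − |z + 4| > 5 − 5/2 = 5/2.
Hence |(-2z - 12)/(z - 1) − (4/5)| < 14|z + 4|/(5·(5/2)) = (28/25)|z + 4|, which is < ε once |z + 4| < (25/28)ε.
Take δ = min(5/2, (25/28)ε). Then 0 < |z + 4| < δ forces both bounds, so |(-2z - 12)/(z - 1) − (4/5)| < ε.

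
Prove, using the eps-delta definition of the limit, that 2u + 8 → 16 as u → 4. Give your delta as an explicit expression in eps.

Let eps > 0 be given. We need delta > 0 so that 0 < |u − 4| < delta implies |(2u + 8) − 16| < eps.
|(2u + 8) − 16| = |2u - 8| = 2|u − 4|.
So 2|u − 4| < eps exactly when |u − 4| < eps/2.
Choosing delta = eps/2 gives |(2u + 8) − 16| = 2|u − 4| < eps whenever |u − 4| < delta.

delta = eps/2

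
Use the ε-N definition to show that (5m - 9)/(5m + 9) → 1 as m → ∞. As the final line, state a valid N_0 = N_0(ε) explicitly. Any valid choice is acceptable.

Let ε > 0. For m ≥ 1, |(5m - 9)/(5m + 9) − 1| = |-90|/(5(5m + 9)) = 90/(5(5m + 9)).
Since 5m + 9 ≥ 5m for m ≥ 1, this is ≤ 90/(5·5m) = (18/5)/m.
So |(5m - 9)/(5m + 9) − 1| < ε whenever m > (18/5)/ε.
Take N_0 = (18/5)/ε. If m > N_0 then |(5m - 9)/(5m + 9) − 1| ≤ (18/5)/m < ε.

N_0 = (18/5)/ε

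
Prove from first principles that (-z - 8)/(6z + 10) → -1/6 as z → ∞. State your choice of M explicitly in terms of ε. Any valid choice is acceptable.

Suppose ε > 0. We seek M > 0 such that z > M implies |(-z - 8)/(6z + 10) + 1/6| < ε.
(-z - 8)/(6z + 10) + 1/6 = (6(-z - 8) − (-1)(6z + 10)) / (6(6z + 10)) = -38/(6(6z + 10)).
For z > 0 we have 6z + 10 > 6z, so |(-z - 8)/(6z + 10) + 1/6| = 38/(6(6z + 10)) < 38/(6·6z) = (19/18)/z.
Thus |(-z - 8)/(6z + 10) + 1/6| < ε whenever z > (19/18)/ε.
Take M = (19/18)/ε. If z > M then |(-z - 8)/(6z + 10) + 1/6| < (19/18)/z < ε.

M = (19/18)/ε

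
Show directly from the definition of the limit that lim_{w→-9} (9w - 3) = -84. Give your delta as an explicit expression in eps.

delta = eps/9

Let eps > 0 be given. We need delta > 0 so that 0 < |w + 9| < delta implies |(9w - 3) + 84| < eps.
|(9w - 3) + 84| = |9w + 81| = 9|w + 9|.
Thus it suffices that |w + 9| < eps/9.
Choosing delta = eps/9 gives |(9w - 3) + 84| = 9|w + 9| < eps whenever |w + 9| < delta.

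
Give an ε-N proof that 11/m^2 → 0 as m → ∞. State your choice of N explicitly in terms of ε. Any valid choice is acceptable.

N = (11/ε)^{1/2}

Suppose ε > 0. For m ≥ 1, |11/m^2 − 0| = 11/m^2.
11/m^2 < ε ⇔ m^2 > 11/ε ⇔ m > (11/ε)^{1/2}.
Take N = (11/ε)^{1/2}. Then m > N implies 11/m^2 < ε.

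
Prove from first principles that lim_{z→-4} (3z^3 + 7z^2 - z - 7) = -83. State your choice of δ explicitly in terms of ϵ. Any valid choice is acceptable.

δ = min(1, ϵ/119)

Let ϵ > 0. We want δ > 0 such that 0 < |z + 4| < δ implies |(3z^3 + 7z^2 - z - 7) + 83| < ϵ.
(3z^3 + 7z^2 - z - 7) + 83 = 3z^3 + 7z^2 - z + 76 = (z + 4)(3z^2 - 5z + 19).
So |(3z^3 + 7z^2 - z - 7) + 83| = |z + 4|·|3z^2 - 5z + 19|.
Require δ ≤ 1. Then |z + 4| < 1 gives |z| < 5, and by the triangle inequality |3z^2 - 5z + 19| ≤ 3·5^2 + 5·5 + 19 = 119.
Hence |(3z^3 + 7z^2 - z - 7) + 83| ≤ 119|z + 4| < ϵ provided |z + 4| < ϵ/119.
Choosing δ = min(1, ϵ/119) ensures both conditions, hence |(3z^3 + 7z^2 - z - 7) + 83| < ϵ.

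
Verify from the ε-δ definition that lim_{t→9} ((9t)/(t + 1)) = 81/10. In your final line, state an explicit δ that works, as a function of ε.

Fix ε > 0. We want δ > 0 with 0 < |t − 9| < δ ⇒ |(9t)/(t + 1) − (81/10)| < ε.
Combining over a common denominator, (9t)/(t + 1) − (81/10) = [(9t)·10 − 81·(t + 1)] / [10·(t + 1)] = 9(t − 9) / (10(t + 1)).
So |(9t)/(t + 1) − (81/10)| = 9|t − 9| / (10·|t + 1|).
Restrict δ ≤ 5. Then |t − 9| < 5 gives |t + 1| = |(t − 9) + 10| ≥ 10 − 5 = 5.
Hence |(9t)/(t + 1) − (81/10)| < 9|t − 9|/(10·5) = (9/50)|t − 9|, which is < ε once |t − 9| < (50/9)ε.
Take δ = min(5, (50/9)ε). Then 0 < |t − 9| < δ forces both bounds, so |(9t)/(t + 1) − (81/10)| < ε.

δ = min(5, (50/9)ε)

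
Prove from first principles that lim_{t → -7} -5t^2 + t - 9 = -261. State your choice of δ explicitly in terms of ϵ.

Suppose ϵ > 0. We want δ > 0 such that 0 < |t + 7| < δ implies |(-5t^2 + t - 9) + 261| < ϵ.
(-5t^2 + t - 9) + 261 = -5t^2 + t + 252 = (t + 7)(-5t + 36).
So |(-5t^2 + t - 9) + 261| = |t + 7|·|-5t + 36|.
Assume first that |t + 7| < 1, so |t| < 8. Then |-5t + 36| ≤ 5·8 + 36 = 76.
Hence |(-5t^2 + t - 9) + 261| ≤ 76|t + 7| < ϵ provided |t + 7| < ϵ/76.
Choosing δ = min(1, ϵ/76) ensures both conditions, hence |(-5t^2 + t - 9) + 261| < ϵ.

δ = min(1, ϵ/76)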